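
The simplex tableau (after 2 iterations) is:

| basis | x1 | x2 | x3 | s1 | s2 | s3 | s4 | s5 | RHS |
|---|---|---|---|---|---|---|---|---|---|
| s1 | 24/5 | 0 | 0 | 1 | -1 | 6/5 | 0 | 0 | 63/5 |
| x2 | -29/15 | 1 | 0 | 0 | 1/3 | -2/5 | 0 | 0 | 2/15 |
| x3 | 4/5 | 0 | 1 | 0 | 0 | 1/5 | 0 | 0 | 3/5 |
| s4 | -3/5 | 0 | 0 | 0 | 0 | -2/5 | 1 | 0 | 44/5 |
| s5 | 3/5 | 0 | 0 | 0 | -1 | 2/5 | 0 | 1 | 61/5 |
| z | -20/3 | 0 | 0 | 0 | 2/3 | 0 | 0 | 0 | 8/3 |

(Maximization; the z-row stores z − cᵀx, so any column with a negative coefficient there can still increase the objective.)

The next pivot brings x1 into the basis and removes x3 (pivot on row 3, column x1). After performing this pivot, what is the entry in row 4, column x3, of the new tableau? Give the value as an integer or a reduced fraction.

Pivot element is row 3, column x1: 4/5.
Normalize row 3: new (row 3, x3) = 1/(4/5) = 5/4.
row 4 ← row 4 − (-3/5)·(new row 3): 0 − (-3/5)·(5/4) = 3/4.

3/4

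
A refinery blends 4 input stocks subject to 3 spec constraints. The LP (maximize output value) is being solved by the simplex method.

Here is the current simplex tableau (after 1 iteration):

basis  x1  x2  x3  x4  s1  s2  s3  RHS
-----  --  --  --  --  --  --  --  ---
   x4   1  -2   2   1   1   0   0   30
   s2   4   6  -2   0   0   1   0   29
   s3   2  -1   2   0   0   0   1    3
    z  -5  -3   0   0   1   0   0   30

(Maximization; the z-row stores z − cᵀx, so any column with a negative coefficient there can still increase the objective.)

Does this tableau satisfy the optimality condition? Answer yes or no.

no

Column x1 has objective-row coefficient -5, which is negative; an improving pivot exists, so not yet optimal.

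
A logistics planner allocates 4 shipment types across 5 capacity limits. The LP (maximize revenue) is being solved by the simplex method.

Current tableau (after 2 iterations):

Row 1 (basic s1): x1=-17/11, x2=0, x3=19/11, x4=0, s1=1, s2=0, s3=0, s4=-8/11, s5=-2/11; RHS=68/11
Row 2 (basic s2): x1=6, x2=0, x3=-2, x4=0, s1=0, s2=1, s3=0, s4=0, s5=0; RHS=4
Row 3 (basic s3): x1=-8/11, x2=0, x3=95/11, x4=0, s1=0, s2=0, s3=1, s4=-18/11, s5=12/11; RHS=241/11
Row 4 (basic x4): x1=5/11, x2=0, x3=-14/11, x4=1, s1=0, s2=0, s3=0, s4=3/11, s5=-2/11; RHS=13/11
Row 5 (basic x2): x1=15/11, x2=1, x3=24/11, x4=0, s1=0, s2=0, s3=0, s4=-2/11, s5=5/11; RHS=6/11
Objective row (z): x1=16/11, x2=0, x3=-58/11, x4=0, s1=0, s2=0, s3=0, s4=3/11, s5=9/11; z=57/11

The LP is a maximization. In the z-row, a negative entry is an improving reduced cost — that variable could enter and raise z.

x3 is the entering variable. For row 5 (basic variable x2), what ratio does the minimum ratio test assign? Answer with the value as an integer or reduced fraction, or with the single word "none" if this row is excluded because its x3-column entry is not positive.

Ratio = RHS / (x3 entry) = (6/11) / (24/11) = 1/4.

1/4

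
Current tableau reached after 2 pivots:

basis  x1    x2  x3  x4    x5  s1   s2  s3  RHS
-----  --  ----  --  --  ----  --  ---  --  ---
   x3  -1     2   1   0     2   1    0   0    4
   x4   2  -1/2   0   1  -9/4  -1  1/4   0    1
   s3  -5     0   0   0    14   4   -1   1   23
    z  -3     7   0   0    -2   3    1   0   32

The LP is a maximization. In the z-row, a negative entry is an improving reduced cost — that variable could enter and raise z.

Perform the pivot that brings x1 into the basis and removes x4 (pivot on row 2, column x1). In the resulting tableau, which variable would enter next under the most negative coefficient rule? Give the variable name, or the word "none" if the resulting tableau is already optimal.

x5

Pivot element 2. New z-row = old z-row − (-3)·(row 2/2).
Updated z-row coefficients: x1: 0, x2: 25/4, x3: 0, x4: 3/2, x5: -43/8, s1: 3/2, s2: 11/8, s3: 0.
The most negative is -43/8 in column x5, so x5 would enter next.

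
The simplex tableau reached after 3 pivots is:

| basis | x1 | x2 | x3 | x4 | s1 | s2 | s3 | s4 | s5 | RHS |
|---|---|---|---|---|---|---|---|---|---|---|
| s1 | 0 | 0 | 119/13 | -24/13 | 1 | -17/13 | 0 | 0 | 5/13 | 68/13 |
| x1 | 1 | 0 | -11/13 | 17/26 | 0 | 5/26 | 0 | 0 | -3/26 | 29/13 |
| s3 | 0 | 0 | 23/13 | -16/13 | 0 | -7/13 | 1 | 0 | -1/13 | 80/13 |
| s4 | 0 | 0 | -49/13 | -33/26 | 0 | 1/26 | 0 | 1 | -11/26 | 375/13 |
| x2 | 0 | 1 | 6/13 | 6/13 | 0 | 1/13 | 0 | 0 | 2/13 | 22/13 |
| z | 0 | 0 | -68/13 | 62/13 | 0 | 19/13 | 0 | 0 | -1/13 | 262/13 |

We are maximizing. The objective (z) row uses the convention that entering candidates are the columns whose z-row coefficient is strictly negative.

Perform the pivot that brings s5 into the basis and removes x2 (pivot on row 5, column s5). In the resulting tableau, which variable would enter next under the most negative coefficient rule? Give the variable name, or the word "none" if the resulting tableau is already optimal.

Pivot element 2/13. New z-row = old z-row − (-1/13)·(row 5/(2/13)).
Updated z-row coefficients: x1: 0, x2: 1/2, x3: -5, x4: 5, s1: 0, s2: 3/2, s3: 0, s4: 0, s5: 0.
The most negative is -5 in column x3, so x3 would enter next.

x3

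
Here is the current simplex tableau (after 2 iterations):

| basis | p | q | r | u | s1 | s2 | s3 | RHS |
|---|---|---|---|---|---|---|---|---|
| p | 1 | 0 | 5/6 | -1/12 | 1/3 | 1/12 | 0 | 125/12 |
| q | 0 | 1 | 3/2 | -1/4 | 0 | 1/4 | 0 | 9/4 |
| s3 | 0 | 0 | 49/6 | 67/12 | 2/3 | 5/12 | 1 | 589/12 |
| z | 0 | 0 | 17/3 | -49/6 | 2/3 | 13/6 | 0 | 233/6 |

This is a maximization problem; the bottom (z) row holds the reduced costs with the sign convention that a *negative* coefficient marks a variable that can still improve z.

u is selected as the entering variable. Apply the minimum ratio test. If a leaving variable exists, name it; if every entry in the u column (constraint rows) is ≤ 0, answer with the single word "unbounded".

Ratios: row 1 (p): entry -1/12 ≤ 0, skip; row 2 (q): entry -1/4 ≤ 0, skip; row 3 (s3): (589/12)/(67/12) = 589/67.
Minimum ratio is in the s3 row, so s3 leaves.

s3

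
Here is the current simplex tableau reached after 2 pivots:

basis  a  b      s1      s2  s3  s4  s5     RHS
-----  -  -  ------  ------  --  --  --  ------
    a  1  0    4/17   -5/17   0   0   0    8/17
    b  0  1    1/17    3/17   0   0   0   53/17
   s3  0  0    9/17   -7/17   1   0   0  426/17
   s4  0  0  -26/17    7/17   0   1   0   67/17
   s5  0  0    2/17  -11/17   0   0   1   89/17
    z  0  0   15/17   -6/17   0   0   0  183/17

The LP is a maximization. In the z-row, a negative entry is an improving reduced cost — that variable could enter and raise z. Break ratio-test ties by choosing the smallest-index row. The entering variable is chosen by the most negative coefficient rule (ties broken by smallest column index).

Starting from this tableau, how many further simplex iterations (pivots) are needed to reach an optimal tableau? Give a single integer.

2

pivot: s2 in, s4 out → z = 99/7
pivot: s1 in, b out → z = 15
No improving column remains; optimal.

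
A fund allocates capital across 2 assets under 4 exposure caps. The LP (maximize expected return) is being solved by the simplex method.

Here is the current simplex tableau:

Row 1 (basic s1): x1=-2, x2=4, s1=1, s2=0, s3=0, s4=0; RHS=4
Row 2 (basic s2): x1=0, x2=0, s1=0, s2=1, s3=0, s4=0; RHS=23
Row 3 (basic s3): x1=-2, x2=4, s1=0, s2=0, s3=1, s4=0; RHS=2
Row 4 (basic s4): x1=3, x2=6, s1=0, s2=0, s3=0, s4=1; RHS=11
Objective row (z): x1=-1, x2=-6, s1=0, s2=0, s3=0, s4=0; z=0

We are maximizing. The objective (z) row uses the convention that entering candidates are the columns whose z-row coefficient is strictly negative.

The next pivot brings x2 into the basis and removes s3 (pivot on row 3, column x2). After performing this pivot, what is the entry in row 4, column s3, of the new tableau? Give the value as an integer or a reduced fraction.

Pivot element is row 3, column x2: 4.
Normalize row 3: new (row 3, s3) = 1/4 = 1/4.
row 4 ← row 4 − 6·(new row 3): 0 − 6·(1/4) = -3/2.

-3/2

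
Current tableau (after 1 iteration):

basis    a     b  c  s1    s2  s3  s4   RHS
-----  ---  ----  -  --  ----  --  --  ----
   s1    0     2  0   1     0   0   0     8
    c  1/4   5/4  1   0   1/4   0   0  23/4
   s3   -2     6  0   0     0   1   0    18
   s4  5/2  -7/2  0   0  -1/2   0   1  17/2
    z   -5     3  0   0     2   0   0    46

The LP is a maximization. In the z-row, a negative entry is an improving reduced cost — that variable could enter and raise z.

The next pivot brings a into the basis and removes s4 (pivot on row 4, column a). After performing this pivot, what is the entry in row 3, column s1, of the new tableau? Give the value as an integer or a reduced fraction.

0

Pivot element is row 4, column a: 5/2.
Normalize row 4: new (row 4, s1) = 0/(5/2) = 0.
row 3 ← row 3 − (-2)·(new row 4): 0 − (-2)·0 = 0.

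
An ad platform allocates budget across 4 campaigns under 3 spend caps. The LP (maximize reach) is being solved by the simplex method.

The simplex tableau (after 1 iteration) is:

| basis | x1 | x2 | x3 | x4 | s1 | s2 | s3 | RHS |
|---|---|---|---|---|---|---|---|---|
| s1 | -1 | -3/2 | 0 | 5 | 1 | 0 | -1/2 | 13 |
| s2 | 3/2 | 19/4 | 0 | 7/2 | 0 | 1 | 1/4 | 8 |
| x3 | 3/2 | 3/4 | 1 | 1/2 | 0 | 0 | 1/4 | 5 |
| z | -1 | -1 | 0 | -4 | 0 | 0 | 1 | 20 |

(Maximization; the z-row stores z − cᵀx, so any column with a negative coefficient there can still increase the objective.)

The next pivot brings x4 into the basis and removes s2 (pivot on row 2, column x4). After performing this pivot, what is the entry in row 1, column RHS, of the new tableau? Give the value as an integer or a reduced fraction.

11/7

Pivot element is row 2, column x4: 7/2.
Normalize row 2: new (row 2, RHS) = 8/(7/2) = 16/7.
row 1 ← row 1 − 5·(new row 2): 13 − 5·(16/7) = 11/7.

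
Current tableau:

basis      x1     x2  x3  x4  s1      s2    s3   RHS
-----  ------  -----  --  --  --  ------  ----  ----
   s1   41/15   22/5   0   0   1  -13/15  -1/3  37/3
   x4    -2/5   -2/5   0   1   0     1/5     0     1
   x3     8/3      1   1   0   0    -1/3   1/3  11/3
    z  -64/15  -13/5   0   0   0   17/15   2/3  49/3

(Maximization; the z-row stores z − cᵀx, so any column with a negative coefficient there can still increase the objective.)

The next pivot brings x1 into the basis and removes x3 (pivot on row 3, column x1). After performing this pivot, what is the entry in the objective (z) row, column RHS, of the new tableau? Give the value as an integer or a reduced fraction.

Pivot element is row 3, column x1: 8/3.
Normalize row 3: new (row 3, RHS) = (11/3)/(8/3) = 11/8.
z-row ← z-row − (-64/15)·(new row 3): 49/3 − (-64/15)·(11/8) = 111/5.

111/5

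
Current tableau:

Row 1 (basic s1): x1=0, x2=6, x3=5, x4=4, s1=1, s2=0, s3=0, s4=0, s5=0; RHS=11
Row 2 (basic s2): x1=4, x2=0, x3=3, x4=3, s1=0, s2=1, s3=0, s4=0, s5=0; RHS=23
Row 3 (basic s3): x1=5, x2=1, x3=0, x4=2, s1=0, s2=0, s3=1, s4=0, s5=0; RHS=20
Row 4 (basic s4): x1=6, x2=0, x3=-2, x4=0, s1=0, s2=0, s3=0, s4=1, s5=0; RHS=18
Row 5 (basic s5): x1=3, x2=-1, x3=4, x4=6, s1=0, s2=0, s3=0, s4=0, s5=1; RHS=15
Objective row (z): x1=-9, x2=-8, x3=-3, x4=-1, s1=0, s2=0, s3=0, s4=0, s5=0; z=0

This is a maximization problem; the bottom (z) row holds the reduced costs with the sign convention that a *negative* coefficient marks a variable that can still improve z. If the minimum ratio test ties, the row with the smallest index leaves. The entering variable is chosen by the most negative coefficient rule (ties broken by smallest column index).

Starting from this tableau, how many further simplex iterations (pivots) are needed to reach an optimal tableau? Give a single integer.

pivot: x1 in, s4 out → z = 27
pivot: x2 in, s1 out → z = 125/3
No improving column remains; optimal.

2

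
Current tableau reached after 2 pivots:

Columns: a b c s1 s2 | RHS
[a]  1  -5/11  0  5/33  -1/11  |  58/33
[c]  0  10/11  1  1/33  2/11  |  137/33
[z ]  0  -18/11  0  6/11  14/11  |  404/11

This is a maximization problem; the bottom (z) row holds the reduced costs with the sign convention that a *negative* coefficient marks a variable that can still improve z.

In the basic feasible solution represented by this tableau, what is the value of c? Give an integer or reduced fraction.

137/33

c is basic (row 2); its value is the RHS of that row: 137/33.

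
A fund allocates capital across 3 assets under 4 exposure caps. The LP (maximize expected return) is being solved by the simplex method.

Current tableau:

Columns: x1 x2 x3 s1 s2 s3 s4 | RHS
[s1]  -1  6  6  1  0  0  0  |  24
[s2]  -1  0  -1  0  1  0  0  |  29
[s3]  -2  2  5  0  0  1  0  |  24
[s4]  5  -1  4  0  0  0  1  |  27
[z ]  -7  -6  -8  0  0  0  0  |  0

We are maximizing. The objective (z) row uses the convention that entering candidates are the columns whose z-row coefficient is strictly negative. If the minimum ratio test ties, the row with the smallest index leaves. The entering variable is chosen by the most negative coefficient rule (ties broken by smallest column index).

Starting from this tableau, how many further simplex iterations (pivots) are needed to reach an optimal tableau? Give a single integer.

pivot: x3 in, s1 out → z = 32
pivot: x1 in, s4 out → z = 819/17
pivot: x2 in, x3 out → z = 2184/29
No improving column remains; optimal.

3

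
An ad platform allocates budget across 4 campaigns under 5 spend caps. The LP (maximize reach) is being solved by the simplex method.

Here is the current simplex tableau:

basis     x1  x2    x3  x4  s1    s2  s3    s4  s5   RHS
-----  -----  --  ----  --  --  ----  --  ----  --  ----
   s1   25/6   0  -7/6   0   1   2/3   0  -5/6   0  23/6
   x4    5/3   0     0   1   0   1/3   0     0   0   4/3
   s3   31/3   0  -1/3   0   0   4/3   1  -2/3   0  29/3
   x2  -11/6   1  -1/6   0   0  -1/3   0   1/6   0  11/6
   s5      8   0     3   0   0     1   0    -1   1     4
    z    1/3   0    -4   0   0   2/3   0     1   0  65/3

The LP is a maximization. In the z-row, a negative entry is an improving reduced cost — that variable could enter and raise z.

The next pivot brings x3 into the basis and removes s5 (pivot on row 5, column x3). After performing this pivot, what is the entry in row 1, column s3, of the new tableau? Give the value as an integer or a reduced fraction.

0

Pivot element is row 5, column x3: 3.
Normalize row 5: new (row 5, s3) = 0/3 = 0.
row 1 ← row 1 − (-7/6)·(new row 5): 0 − (-7/6)·0 = 0.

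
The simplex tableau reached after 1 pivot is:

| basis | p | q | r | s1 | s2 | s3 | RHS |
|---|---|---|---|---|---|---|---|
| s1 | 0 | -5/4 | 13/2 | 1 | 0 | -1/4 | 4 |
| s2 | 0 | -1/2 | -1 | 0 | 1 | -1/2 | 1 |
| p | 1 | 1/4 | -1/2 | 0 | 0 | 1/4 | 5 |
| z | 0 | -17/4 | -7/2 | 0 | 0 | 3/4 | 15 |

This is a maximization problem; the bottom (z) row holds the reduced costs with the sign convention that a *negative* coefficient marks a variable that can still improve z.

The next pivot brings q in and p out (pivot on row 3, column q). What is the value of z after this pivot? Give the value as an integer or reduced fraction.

100

Minimum ratio for q: 5/(1/4) = 20.
z changes by −(z-row coeff of q)·ratio = −(-17/4)·20 = 85.
New z = 15 + 85 = 100.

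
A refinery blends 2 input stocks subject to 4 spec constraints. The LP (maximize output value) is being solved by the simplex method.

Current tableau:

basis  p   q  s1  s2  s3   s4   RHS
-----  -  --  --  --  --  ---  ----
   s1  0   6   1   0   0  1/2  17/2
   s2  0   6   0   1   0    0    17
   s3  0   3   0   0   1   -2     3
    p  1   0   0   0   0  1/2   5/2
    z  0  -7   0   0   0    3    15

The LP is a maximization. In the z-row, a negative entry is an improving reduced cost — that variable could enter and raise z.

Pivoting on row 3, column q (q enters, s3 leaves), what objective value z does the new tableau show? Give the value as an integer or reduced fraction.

Minimum ratio for q: 3/3 = 1.
z changes by −(z-row coeff of q)·ratio = −(-7)·1 = 7.
New z = 15 + 7 = 22.

22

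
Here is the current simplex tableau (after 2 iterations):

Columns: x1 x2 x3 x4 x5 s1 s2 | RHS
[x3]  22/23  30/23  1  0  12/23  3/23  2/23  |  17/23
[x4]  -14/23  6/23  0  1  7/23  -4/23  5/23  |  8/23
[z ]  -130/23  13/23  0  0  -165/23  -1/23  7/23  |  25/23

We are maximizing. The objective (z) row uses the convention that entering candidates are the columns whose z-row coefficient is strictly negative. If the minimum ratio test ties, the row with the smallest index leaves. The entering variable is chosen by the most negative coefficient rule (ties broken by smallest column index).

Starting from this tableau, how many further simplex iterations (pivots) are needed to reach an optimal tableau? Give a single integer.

2

pivot: x5 in, x4 out → z = 65/7
pivot: x1 in, x3 out → z = 75/7
No improving column remains; optimal.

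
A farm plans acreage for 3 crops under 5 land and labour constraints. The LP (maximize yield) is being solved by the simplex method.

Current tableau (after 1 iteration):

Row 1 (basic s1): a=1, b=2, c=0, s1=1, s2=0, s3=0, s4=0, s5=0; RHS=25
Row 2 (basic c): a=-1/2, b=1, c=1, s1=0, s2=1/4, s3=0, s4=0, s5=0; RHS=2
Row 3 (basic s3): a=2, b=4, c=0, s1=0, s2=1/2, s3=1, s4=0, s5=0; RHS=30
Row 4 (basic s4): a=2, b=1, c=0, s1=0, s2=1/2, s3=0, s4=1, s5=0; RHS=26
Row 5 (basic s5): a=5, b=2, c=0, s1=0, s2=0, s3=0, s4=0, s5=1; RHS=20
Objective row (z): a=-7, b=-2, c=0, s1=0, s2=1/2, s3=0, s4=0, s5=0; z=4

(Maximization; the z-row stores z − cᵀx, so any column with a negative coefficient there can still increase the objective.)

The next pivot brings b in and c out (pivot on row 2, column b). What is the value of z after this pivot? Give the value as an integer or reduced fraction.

8

Minimum ratio for b: 2/1 = 2.
z changes by −(z-row coeff of b)·ratio = −(-2)·2 = 4.
New z = 4 + 4 = 8.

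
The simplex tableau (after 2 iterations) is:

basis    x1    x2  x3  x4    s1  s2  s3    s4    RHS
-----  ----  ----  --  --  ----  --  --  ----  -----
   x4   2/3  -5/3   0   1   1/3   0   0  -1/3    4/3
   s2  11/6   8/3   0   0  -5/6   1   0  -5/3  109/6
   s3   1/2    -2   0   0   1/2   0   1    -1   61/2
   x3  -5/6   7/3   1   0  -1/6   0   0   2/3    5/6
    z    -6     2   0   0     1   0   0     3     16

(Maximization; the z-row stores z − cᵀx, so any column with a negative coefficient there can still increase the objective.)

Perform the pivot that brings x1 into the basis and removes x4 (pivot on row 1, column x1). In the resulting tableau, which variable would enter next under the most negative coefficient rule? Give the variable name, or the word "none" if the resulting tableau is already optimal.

x2

Pivot element 2/3. New z-row = old z-row − (-6)·(row 1/(2/3)).
Updated z-row coefficients: x1: 0, x2: -13, x3: 0, x4: 9, s1: 4, s2: 0, s3: 0, s4: 0.
The most negative is -13 in column x2, so x2 would enter next.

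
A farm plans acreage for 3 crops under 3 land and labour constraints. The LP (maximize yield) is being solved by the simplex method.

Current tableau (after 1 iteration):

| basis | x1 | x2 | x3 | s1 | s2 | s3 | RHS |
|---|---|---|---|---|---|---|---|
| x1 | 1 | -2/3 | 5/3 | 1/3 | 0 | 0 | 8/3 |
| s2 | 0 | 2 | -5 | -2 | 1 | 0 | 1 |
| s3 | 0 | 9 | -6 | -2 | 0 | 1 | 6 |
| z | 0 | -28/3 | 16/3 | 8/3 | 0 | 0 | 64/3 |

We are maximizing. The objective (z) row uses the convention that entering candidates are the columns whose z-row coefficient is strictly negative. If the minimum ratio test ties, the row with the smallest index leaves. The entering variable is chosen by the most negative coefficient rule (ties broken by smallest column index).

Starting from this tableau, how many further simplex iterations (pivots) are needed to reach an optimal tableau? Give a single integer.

pivot: x2 in, s2 out → z = 26
pivot: x3 in, s3 out → z = 304/11
pivot: s2 in, x1 out → z = 328/11
No improving column remains; optimal.

3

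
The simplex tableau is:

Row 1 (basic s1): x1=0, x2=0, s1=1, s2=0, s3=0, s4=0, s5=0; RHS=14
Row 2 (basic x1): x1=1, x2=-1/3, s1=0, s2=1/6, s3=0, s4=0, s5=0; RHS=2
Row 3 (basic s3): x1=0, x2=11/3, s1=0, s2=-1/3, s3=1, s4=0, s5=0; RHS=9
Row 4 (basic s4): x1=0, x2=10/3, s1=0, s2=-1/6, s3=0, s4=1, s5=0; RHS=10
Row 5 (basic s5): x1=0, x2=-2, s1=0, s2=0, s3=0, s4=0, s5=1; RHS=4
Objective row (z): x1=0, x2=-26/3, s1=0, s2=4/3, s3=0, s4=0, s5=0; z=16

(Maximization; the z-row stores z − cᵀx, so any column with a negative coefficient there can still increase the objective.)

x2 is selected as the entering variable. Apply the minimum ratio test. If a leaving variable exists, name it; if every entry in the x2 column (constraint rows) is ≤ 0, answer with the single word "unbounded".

s3

Ratios: row 1 (s1): entry 0 ≤ 0, skip; row 2 (x1): entry -1/3 ≤ 0, skip; row 3 (s3): 9/(11/3) = 27/11; row 4 (s4): 10/(10/3) = 3; row 5 (s5): entry -2 ≤ 0, skip.
Minimum ratio is in the s3 row, so s3 leaves.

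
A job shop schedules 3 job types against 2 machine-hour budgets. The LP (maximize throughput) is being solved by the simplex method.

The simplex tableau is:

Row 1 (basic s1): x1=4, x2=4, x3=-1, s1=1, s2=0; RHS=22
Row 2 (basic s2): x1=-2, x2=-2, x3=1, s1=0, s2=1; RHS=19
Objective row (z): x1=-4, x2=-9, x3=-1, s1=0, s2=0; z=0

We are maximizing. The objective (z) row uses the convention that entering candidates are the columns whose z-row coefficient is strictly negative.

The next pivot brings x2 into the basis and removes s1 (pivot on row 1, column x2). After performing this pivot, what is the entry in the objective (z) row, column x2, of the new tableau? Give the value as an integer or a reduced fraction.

0

Pivot element is row 1, column x2: 4.
Normalize row 1: new (row 1, x2) = 4/4 = 1.
z-row ← z-row − (-9)·(new row 1): -9 − (-9)·1 = 0.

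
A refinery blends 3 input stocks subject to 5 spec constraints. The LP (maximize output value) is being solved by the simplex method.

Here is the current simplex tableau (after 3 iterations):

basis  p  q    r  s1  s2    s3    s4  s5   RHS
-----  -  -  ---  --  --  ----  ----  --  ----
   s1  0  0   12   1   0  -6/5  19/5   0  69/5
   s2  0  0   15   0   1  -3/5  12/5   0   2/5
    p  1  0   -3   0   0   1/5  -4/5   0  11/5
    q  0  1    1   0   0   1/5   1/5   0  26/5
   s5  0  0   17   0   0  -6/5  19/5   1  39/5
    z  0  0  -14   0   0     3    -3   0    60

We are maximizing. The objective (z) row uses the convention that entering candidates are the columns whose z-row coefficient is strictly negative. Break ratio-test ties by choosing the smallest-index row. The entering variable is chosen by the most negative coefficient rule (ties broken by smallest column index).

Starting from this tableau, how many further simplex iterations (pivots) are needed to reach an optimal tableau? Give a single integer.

2

pivot: r in, s2 out → z = 4528/75
pivot: s4 in, r out → z = 121/2
No improving column remains; optimal.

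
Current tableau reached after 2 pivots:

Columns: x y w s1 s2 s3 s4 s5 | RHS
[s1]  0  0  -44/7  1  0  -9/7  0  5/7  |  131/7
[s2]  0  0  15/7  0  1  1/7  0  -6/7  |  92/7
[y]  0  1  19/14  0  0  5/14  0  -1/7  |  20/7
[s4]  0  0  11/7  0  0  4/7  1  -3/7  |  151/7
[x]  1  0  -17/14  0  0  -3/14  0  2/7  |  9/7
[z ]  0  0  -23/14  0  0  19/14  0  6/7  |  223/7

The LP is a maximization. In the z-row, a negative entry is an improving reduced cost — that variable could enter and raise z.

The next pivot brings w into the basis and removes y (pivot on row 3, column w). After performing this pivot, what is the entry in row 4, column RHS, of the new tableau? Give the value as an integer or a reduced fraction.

347/19

Pivot element is row 3, column w: 19/14.
Normalize row 3: new (row 3, RHS) = (20/7)/(19/14) = 40/19.
row 4 ← row 4 − (11/7)·(new row 3): 151/7 − (11/7)·(40/19) = 347/19.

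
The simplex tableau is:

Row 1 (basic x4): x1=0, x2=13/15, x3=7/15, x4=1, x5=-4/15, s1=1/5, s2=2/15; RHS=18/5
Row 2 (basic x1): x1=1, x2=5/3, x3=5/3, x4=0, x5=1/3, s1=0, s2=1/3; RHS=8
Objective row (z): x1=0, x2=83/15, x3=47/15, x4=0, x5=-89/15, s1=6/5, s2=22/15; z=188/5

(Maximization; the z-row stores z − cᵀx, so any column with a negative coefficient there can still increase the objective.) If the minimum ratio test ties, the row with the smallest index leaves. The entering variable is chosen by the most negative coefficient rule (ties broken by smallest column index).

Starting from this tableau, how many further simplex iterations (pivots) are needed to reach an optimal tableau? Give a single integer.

1

pivot: x5 in, x1 out → z = 180
No improving column remains; optimal.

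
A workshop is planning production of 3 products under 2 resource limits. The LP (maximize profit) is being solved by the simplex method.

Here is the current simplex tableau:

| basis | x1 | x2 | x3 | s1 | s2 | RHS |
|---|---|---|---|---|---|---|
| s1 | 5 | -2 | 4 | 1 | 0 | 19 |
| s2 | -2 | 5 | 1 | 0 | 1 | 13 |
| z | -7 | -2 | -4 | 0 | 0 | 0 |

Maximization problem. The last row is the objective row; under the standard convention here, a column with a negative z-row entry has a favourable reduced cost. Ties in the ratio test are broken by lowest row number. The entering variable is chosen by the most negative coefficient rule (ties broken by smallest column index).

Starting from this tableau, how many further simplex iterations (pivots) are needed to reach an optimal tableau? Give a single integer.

pivot: x1 in, s1 out → z = 133/5
pivot: x2 in, s2 out → z = 351/7
No improving column remains; optimal.

2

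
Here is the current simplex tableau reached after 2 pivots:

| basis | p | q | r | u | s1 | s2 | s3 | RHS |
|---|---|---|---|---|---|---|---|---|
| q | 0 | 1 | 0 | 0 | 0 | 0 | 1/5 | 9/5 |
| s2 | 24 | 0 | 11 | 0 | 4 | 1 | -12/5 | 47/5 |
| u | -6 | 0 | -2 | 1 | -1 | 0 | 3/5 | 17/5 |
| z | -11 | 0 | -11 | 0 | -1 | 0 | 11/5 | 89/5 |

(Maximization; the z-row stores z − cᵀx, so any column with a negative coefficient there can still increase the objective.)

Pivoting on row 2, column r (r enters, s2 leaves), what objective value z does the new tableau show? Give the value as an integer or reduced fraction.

136/5

Minimum ratio for r: (47/5)/11 = 47/55.
z changes by −(z-row coeff of r)·ratio = −(-11)·(47/55) = 47/5.
New z = 89/5 + (47/5) = 136/5.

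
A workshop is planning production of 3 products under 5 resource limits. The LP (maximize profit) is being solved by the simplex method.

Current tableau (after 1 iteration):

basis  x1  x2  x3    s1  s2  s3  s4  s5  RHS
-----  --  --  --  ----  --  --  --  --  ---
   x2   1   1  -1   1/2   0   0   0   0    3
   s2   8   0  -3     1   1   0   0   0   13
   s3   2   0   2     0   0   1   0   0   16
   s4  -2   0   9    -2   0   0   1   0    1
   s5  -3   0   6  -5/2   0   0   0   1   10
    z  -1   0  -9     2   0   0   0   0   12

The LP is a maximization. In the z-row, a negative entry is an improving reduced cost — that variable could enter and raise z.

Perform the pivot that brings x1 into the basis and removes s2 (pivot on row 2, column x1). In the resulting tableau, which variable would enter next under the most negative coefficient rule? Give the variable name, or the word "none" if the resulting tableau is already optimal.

Pivot element 8. New z-row = old z-row − (-1)·(row 2/8).
Updated z-row coefficients: x1: 0, x2: 0, x3: -75/8, s1: 17/8, s2: 1/8, s3: 0, s4: 0, s5: 0.
The most negative is -75/8 in column x3, so x3 would enter next.

x3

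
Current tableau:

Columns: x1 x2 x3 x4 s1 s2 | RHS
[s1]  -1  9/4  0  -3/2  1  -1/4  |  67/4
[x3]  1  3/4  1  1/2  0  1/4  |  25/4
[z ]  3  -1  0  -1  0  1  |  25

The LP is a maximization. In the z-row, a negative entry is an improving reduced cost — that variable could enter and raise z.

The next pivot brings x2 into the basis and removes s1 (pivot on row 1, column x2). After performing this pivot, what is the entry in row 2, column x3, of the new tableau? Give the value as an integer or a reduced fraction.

Pivot element is row 1, column x2: 9/4.
Normalize row 1: new (row 1, x3) = 0/(9/4) = 0.
row 2 ← row 2 − (3/4)·(new row 1): 1 − (3/4)·0 = 1.

1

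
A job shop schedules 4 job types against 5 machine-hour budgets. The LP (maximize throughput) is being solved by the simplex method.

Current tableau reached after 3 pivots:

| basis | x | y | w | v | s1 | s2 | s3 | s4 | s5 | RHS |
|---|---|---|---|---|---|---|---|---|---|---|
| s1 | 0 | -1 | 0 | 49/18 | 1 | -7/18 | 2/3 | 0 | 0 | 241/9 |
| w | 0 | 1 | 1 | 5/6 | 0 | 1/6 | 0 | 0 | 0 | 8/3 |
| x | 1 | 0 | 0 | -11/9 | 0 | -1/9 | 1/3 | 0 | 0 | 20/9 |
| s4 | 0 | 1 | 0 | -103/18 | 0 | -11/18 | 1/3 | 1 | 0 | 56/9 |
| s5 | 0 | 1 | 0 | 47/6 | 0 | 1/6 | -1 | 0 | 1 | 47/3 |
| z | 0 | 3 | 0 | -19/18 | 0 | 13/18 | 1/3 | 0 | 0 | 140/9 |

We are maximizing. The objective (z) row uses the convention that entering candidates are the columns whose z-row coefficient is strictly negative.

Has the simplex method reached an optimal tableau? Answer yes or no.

no

Column v has objective-row coefficient -19/18, which is negative; an improving pivot exists, so not yet optimal.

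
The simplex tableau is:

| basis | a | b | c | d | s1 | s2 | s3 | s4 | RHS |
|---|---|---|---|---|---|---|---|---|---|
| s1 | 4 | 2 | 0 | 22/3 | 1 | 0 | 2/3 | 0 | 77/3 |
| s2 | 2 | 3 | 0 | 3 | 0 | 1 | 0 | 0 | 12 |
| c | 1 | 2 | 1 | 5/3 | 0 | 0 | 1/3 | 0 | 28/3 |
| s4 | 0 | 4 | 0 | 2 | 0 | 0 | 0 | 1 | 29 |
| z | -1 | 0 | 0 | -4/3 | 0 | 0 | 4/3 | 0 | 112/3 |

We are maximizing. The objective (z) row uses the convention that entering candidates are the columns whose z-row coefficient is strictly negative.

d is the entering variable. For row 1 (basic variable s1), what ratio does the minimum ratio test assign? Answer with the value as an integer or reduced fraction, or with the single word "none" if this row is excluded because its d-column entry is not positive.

7/2

Ratio = RHS / (d entry) = (77/3) / (22/3) = 7/2.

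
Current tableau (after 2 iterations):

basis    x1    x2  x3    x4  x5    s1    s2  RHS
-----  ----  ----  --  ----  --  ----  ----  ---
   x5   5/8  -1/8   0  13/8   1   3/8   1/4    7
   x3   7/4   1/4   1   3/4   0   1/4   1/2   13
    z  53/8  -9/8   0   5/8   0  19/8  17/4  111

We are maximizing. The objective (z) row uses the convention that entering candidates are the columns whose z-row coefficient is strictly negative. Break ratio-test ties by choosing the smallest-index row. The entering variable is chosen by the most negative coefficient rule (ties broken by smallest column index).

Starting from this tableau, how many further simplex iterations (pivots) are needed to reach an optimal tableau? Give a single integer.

1

pivot: x2 in, x3 out → z = 339/2
No improving column remains; optimal.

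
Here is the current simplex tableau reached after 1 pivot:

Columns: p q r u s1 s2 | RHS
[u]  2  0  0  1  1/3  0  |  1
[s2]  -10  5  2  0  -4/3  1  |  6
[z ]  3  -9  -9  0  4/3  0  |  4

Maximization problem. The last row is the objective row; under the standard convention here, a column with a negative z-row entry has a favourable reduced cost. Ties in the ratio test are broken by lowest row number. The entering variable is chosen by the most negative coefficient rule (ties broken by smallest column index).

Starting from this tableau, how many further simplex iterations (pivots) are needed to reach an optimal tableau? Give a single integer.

pivot: q in, s2 out → z = 74/5
pivot: p in, u out → z = 223/10
pivot: r in, q out → z = 52
No improving column remains; optimal.

3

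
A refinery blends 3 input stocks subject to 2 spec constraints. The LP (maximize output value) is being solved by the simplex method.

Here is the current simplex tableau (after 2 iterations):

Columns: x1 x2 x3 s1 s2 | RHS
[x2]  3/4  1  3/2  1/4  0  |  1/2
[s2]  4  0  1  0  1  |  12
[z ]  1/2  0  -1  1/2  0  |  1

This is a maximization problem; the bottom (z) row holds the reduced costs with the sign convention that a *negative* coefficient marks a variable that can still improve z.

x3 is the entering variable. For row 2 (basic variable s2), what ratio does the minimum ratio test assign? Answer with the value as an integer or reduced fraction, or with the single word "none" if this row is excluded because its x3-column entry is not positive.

Ratio = RHS / (x3 entry) = 12 / 1 = 12.

12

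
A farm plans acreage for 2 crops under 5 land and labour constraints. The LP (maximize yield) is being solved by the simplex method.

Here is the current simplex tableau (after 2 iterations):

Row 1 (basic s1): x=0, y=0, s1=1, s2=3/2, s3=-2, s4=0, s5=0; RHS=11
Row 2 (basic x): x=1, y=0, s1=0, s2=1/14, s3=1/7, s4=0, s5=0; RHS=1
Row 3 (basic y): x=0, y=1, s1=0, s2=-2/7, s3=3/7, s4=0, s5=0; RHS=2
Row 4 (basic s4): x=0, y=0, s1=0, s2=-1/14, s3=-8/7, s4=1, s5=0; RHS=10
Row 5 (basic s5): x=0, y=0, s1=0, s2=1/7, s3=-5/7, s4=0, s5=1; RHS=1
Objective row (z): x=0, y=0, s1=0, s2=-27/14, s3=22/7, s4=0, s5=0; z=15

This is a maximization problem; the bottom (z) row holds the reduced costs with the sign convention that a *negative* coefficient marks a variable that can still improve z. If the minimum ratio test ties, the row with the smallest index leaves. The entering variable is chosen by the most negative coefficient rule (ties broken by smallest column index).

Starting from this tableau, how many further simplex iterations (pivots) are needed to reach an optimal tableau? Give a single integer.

2

pivot: s2 in, s5 out → z = 57/2
pivot: s3 in, s1 out → z = 320/11
No improving column remains; optimal.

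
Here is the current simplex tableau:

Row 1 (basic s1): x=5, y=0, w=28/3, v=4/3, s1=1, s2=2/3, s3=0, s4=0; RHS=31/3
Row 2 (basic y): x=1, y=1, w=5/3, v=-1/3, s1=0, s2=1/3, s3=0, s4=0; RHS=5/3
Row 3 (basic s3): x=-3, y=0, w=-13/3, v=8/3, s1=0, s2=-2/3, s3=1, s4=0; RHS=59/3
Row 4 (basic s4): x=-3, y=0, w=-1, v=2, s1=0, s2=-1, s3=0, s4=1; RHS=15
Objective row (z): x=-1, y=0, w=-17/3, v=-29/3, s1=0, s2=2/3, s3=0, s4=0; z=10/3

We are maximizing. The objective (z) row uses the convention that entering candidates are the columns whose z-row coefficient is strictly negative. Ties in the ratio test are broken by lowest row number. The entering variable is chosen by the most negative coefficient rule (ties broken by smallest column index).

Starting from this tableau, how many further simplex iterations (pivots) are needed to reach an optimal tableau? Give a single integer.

pivot: v in, s3 out → z = 597/8
pivot: w in, s1 out → z = 6951/92
No improving column remains; optimal.

2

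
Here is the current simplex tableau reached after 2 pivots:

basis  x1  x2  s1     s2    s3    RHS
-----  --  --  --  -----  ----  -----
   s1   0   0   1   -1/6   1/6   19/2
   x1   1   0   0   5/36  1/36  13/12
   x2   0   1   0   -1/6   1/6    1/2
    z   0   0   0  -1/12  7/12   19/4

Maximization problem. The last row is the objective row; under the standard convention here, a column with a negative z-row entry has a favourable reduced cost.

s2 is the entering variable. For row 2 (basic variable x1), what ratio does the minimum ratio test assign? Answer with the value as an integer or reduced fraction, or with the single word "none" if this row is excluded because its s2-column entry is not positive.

39/5

Ratio = RHS / (s2 entry) = (13/12) / (5/36) = 39/5.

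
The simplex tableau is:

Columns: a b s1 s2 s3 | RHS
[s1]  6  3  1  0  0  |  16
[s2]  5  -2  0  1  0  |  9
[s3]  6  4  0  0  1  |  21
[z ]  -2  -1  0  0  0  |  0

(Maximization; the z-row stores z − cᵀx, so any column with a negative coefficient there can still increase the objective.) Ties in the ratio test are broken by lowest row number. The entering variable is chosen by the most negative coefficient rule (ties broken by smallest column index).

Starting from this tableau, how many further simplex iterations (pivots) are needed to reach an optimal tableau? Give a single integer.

pivot: a in, s2 out → z = 18/5
pivot: b in, s1 out → z = 16/3
No improving column remains; optimal.

2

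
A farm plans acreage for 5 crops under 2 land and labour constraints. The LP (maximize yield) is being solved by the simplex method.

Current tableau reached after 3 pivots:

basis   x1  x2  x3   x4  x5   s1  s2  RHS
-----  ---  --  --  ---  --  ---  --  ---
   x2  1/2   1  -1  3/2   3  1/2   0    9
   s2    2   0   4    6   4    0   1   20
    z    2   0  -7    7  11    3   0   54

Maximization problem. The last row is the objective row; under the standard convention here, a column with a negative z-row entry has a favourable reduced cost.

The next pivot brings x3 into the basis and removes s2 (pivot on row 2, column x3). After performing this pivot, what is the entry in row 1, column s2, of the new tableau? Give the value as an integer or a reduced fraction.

1/4

Pivot element is row 2, column x3: 4.
Normalize row 2: new (row 2, s2) = 1/4 = 1/4.
row 1 ← row 1 − (-1)·(new row 2): 0 − (-1)·(1/4) = 1/4.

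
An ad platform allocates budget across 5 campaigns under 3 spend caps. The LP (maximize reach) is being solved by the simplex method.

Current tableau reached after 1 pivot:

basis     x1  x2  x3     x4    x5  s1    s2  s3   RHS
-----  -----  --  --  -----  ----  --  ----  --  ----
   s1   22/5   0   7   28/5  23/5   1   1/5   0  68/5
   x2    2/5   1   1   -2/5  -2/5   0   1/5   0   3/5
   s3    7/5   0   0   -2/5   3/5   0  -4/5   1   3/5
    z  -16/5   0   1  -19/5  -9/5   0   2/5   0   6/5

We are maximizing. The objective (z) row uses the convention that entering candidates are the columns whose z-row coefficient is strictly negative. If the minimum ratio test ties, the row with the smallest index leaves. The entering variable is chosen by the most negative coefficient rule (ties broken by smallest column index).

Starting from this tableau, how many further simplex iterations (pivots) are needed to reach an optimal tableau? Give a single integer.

pivot: x4 in, s1 out → z = 73/7
pivot: x1 in, s3 out → z = 85/8
No improving column remains; optimal.

2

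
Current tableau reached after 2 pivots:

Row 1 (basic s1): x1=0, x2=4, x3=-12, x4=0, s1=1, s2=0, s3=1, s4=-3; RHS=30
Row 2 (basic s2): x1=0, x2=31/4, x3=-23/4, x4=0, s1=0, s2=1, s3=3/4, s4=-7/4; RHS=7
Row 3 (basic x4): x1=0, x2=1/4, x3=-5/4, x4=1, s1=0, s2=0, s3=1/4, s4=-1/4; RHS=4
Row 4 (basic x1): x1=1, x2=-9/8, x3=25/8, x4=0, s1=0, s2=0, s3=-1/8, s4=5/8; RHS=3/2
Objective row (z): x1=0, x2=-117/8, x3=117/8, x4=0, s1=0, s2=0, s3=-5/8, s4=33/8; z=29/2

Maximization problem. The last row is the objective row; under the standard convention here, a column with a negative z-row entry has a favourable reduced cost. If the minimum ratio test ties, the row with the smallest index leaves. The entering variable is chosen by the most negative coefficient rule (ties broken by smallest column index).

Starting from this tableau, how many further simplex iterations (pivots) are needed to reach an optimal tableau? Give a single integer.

pivot: x2 in, s2 out → z = 859/31
No improving column remains; optimal.

1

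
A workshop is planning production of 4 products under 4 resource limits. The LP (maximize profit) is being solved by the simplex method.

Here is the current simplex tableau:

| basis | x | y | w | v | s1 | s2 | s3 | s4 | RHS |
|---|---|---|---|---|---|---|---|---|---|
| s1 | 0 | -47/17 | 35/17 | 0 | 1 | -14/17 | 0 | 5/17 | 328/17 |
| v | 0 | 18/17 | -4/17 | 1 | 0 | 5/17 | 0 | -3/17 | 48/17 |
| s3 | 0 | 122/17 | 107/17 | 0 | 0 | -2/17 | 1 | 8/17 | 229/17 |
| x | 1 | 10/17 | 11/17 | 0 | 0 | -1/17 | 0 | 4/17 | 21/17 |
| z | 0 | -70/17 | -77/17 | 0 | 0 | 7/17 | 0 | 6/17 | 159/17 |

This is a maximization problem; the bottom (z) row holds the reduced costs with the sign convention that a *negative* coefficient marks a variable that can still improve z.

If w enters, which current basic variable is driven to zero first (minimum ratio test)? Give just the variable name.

x

Ratios: row 1 (s1): (328/17)/(35/17) = 328/35; row 2 (v): entry -4/17 ≤ 0, skip; row 3 (s3): (229/17)/(107/17) = 229/107; row 4 (x): (21/17)/(11/17) = 21/11.
Minimum ratio 21/11 is in the x row, so x leaves.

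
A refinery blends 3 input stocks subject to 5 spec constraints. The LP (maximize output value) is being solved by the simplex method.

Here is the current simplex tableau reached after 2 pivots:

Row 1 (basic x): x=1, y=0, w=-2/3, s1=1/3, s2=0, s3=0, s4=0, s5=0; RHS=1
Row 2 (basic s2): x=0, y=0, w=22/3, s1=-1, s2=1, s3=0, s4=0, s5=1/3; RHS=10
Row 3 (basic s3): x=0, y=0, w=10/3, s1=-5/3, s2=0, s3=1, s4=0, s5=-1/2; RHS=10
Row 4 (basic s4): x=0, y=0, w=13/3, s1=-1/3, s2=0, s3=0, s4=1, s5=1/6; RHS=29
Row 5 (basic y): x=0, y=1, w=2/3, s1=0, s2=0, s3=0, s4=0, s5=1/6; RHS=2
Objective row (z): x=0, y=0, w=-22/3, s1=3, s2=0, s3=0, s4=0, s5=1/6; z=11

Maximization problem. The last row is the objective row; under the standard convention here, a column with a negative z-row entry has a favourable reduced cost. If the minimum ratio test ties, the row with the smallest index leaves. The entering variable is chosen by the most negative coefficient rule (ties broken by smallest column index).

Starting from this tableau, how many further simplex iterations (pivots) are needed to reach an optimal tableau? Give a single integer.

pivot: w in, s2 out → z = 21
No improving column remains; optimal.

1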